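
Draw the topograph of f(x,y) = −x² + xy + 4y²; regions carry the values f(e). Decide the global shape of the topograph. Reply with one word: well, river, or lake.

D = b²−4ac = 1² − 4·(-1)·4 = 17
D > 0 non-square ⇒ indefinite ⇒ periodic river

river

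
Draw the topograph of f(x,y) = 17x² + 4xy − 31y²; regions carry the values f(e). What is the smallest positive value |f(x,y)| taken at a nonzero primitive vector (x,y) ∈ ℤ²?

descent: ρ → (-31,-4,17)
descent: ρ → (17,38,-10)  [lands on river]
river: ρ → (-10,42,9)
river: ρ → (9,30,-34)
river: ρ → (-34,38,5)
river: ρ → (5,42,-18)
river: ρ → (-18,30,17)
closes: descent 2, river 6
min |a| on river = 5

5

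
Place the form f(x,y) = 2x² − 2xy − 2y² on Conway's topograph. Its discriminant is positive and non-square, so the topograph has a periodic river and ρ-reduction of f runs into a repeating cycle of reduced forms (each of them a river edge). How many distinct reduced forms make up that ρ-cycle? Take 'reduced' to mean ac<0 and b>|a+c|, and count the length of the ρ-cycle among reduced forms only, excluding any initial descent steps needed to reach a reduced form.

D = 20, ⌊√D⌋ = 4
descent: ρ → (-2,2,2)  [lands on river]
river: ρ → (2,2,-2)
ρ-cycle length = 2 (tail of 1 descent step not counted)

2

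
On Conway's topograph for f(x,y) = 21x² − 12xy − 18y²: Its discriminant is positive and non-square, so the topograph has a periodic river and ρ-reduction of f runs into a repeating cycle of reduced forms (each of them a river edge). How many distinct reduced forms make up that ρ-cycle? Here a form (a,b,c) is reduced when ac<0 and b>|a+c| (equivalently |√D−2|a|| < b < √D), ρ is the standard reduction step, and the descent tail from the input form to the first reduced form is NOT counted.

D = 1656, ⌊√D⌋ = 40
descent: ρ → (-18,12,21)  [lands on river]
river: ρ → (21,30,-9)
river: ρ → (-9,24,30)
river: ρ → (30,36,-3)
river: ρ → (-3,36,30)
river: ρ → (30,24,-9)
river: ρ → (-9,30,21)
river: ρ → (21,12,-18)
river: ρ → (-18,24,15)
river: ρ → (15,36,-6)
river: ρ → (-6,36,15)
river: ρ → (15,24,-18)
ρ-cycle length = 12 (tail of 1 descent step not counted)

12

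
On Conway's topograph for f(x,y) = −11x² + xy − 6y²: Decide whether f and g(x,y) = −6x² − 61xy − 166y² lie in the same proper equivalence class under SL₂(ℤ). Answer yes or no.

D₁ = -263, D₂ = -263
f is negative-definite; reduce −f:
−f: flip: (11,-1,6)→(6,1,11)
−f: reduced (well bottom): (6,1,11) with a≤c, −a<b≤a
flip sign back: reduced form of f is (-6,-1,-11)
g is negative-definite; reduce −g:
−g: translate: b→1 (≡61 mod 12), so (6,61,166)→(6,1,11)
−g: reduced (well bottom): (6,1,11) with a≤c, −a<b≤a
flip sign back: reduced form of g is (-6,-1,-11)
reduced forms (-6, -1, -11) vs (-6, -1, -11) ⇒ equivalent

yes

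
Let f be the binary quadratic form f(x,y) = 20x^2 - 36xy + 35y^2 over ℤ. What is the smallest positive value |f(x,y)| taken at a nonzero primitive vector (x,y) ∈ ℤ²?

translate: b→4 (≡-36 mod 40), so (20,-36,35)→(20,4,19)
flip: (20,4,19)→(19,-4,20)
reduced (well bottom): (19,-4,20) with a≤c, −a<b≤a
well minimum = a = 19

19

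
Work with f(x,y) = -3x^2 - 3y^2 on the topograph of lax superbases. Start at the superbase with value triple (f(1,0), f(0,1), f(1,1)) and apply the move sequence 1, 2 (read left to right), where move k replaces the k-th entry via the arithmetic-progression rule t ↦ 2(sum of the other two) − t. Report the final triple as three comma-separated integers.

start (-3,-3,-6) = (f(1,0),f(0,1),f(1,1))
replace slot 1: 2·((-3)+(-6)) − (-3) = -15 → (-15,-3,-6)
replace slot 2: 2·((-15)+(-6)) − (-3) = -39 → (-15,-39,-6)

-15,-39,-6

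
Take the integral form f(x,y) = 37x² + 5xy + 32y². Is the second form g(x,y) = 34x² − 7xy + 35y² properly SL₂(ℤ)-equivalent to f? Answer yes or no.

D₁ = -4711, D₂ = -4711
f: flip: (37,5,32)→(32,-5,37)
f: reduced (well bottom): (32,-5,37) with a≤c, −a<b≤a
g: reduced (well bottom): (34,-7,35) with a≤c, −a<b≤a
reduced forms (32, -5, 37) vs (34, -7, 35) ⇒ inequivalent

no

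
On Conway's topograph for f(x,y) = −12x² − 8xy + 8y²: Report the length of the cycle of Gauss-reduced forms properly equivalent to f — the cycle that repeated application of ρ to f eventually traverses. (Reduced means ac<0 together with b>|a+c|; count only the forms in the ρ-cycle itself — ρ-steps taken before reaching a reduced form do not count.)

D = 448, ⌊√D⌋ = 21
descent: ρ → (8,8,-12)  [lands on river]
river: ρ → (-12,16,4)
river: ρ → (4,16,-12)
river: ρ → (-12,8,8)
ρ-cycle length = 4 (tail of 1 descent step not counted)

4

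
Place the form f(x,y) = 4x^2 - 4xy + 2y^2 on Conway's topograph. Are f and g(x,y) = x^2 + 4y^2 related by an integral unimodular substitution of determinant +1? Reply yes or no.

D₁ = -16, D₂ = -16
f: translate: b→4 (≡-4 mod 8), so (4,-4,2)→(4,4,2)
f: flip: (4,4,2)→(2,-4,4)
f: translate: b→0 (≡-4 mod 4), so (2,-4,4)→(2,0,2)
f: reduced (well bottom): (2,0,2) with a≤c, −a<b≤a
g: reduced (well bottom): (1,0,4) with a≤c, −a<b≤a
reduced forms (2, 0, 2) vs (1, 0, 4) ⇒ inequivalent

no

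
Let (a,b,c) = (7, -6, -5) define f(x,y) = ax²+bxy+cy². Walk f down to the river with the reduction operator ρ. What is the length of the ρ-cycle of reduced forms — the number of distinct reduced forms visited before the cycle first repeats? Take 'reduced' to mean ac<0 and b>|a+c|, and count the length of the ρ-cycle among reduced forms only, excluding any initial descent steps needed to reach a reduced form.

D = 176, ⌊√D⌋ = 13
descent: ρ → (-5,6,7)  [lands on river]
river: ρ → (7,8,-4)
river: ρ → (-4,8,7)
river: ρ → (7,6,-5)
river: ρ → (-5,4,8)
river: ρ → (8,12,-1)
river: ρ → (-1,12,8)
river: ρ → (8,4,-5)
ρ-cycle length = 8 (tail of 1 descent step not counted)

8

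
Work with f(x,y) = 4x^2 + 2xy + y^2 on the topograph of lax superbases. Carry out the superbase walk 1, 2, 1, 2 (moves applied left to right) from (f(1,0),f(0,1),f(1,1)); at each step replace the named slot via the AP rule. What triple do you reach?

start (4,1,7) = (f(1,0),f(0,1),f(1,1))
replace slot 1: 2·(1+7) − 4 = 12 → (12,1,7)
replace slot 2: 2·(12+7) − 1 = 37 → (12,37,7)
replace slot 1: 2·(37+7) − 12 = 76 → (76,37,7)
replace slot 2: 2·(76+7) − 37 = 129 → (76,129,7)

76,129,7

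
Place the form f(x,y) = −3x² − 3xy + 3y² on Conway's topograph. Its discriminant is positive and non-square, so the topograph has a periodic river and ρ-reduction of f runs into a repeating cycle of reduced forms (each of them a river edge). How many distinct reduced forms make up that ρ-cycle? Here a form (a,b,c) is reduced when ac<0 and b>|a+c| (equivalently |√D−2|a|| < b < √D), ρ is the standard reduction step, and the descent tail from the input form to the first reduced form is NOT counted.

D = 45, ⌊√D⌋ = 6
descent: ρ → (3,3,-3)  [lands on river]
river: ρ → (-3,3,3)
ρ-cycle length = 2 (tail of 1 descent step not counted)

2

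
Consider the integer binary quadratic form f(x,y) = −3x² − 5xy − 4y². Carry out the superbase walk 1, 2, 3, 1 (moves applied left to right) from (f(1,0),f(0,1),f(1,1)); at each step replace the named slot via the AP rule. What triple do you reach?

start (-3,-4,-12) = (f(1,0),f(0,1),f(1,1))
replace slot 1: 2·((-4)+(-12)) − (-3) = -29 → (-29,-4,-12)
replace slot 2: 2·((-29)+(-12)) − (-4) = -78 → (-29,-78,-12)
replace slot 3: 2·((-29)+(-78)) − (-12) = -202 → (-29,-78,-202)
replace slot 1: 2·((-78)+(-202)) − (-29) = -531 → (-531,-78,-202)

-531,-78,-202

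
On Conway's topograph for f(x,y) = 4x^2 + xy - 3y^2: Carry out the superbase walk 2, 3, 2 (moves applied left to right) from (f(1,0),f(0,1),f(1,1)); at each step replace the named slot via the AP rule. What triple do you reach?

start (4,-3,2) = (f(1,0),f(0,1),f(1,1))
replace slot 2: 2·(4+2) − (-3) = 15 → (4,15,2)
replace slot 3: 2·(4+15) − 2 = 36 → (4,15,36)
replace slot 2: 2·(4+36) − 15 = 65 → (4,65,36)

4,65,36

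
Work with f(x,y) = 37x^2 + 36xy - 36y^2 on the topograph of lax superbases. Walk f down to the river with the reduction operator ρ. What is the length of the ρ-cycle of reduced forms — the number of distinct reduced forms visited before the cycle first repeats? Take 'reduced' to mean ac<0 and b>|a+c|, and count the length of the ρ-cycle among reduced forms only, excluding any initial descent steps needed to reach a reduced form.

D = 6624, ⌊√D⌋ = 81
river: ρ → (-36,36,37)
river: ρ → (37,38,-35)
river: ρ → (-35,32,40)
river: ρ → (40,48,-27)
river: ρ → (-27,60,28)
river: ρ → (28,52,-35)
river: ρ → (-35,18,45)
river: ρ → (45,72,-8)
river: ρ → (-8,72,45)
river: ρ → (45,18,-35)
river: ρ → (-35,52,28)
river: ρ → (28,60,-27)
river: ρ → (-27,48,40)
river: ρ → (40,32,-35)
river: ρ → (-35,38,37)
river: ρ → (37,36,-36)
ρ-cycle length = 16 (tail of 0 descent steps not counted)

16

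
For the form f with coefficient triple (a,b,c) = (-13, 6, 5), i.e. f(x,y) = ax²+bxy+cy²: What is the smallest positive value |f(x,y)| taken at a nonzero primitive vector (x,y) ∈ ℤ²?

descent: ρ → (5,14,-5)  [lands on river]
river: ρ → (-5,16,2)
river: ρ → (2,16,-5)
river: ρ → (-5,14,5)
river: ρ → (5,16,-2)
river: ρ → (-2,16,5)
closes: descent 1, river 6
min |a| on river = 2

2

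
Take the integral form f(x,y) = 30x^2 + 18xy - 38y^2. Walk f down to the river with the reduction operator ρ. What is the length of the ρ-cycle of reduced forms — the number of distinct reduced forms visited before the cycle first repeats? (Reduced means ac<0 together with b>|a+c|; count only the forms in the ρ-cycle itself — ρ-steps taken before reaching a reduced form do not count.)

D = 4884, ⌊√D⌋ = 69
river: ρ → (-38,58,10)
river: ρ → (10,62,-26)
river: ρ → (-26,42,30)
river: ρ → (30,18,-38)
ρ-cycle length = 4 (tail of 0 descent steps not counted)

4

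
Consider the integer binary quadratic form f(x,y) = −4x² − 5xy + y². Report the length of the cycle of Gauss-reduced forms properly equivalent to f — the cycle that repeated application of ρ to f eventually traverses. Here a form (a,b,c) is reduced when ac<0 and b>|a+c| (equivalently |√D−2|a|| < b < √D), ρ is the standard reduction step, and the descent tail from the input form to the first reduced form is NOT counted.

D = 41, ⌊√D⌋ = 6
descent: ρ → (1,5,-4)  [lands on river]
river: ρ → (-4,3,2)
river: ρ → (2,5,-2)
river: ρ → (-2,3,4)
river: ρ → (4,5,-1)
river: ρ → (-1,5,4)
river: ρ → (4,3,-2)
river: ρ → (-2,5,2)
river: ρ → (2,3,-4)
river: ρ → (-4,5,1)
ρ-cycle length = 10 (tail of 1 descent step not counted)

10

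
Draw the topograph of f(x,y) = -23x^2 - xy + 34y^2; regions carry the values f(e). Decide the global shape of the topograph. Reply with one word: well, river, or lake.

D = b²−4ac = (-1)² − 4·(-23)·34 = 3129
D > 0 non-square ⇒ indefinite ⇒ periodic river

river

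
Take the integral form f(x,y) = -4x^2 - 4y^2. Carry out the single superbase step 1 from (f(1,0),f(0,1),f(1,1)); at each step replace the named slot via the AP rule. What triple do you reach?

start (-4,-4,-8) = (f(1,0),f(0,1),f(1,1))
replace slot 1: 2·((-4)+(-8)) − (-4) = -20 → (-20,-4,-8)

-20,-4,-8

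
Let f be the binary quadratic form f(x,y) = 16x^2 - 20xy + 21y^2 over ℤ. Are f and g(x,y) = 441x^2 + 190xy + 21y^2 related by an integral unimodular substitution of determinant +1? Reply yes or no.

D₁ = -944, D₂ = -944
f: translate: b→12 (≡-20 mod 32), so (16,-20,21)→(16,12,17)
f: reduced (well bottom): (16,12,17) with a≤c, −a<b≤a
g: flip: (441,190,21)→(21,-190,441)
g: translate: b→20 (≡-190 mod 42), so (21,-190,441)→(21,20,16)
g: flip: (21,20,16)→(16,-20,21)
g: translate: b→12 (≡-20 mod 32), so (16,-20,21)→(16,12,17)
g: reduced (well bottom): (16,12,17) with a≤c, −a<b≤a
reduced forms (16, 12, 17) vs (16, 12, 17) ⇒ equivalent

yes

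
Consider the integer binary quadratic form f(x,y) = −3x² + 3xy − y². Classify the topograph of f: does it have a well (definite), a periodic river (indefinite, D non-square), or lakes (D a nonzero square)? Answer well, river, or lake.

D = b²−4ac = 3² − 4·(-3)·(-1) = -3
D < 0 ⇒ definite ⇒ every region one sign ⇒ single well

well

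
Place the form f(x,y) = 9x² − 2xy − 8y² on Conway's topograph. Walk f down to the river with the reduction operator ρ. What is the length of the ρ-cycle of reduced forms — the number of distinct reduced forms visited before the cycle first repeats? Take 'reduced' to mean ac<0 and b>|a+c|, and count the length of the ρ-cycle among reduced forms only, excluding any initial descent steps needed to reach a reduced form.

D = 292, ⌊√D⌋ = 17
descent: ρ → (-8,2,9)  [lands on river]
river: ρ → (9,16,-1)
river: ρ → (-1,16,9)
river: ρ → (9,2,-8)
river: ρ → (-8,14,3)
river: ρ → (3,16,-3)
river: ρ → (-3,14,8)
river: ρ → (8,2,-9)
river: ρ → (-9,16,1)
river: ρ → (1,16,-9)
river: ρ → (-9,2,8)
river: ρ → (8,14,-3)
river: ρ → (-3,16,3)
river: ρ → (3,14,-8)
ρ-cycle length = 14 (tail of 1 descent step not counted)

14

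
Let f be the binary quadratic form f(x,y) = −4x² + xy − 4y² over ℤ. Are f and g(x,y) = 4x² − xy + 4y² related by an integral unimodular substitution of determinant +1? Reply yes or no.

D₁ = -63, D₂ = -63
f is negative-definite; reduce −f:
−f: flip: (4,-1,4)→(4,1,4)
−f: reduced (well bottom): (4,1,4) with a≤c, −a<b≤a
flip sign back: reduced form of f is (-4,-1,-4)
g: flip: (4,-1,4)→(4,1,4)
g: reduced (well bottom): (4,1,4) with a≤c, −a<b≤a
reduced forms (-4, -1, -4) vs (4, 1, 4) ⇒ inequivalent

no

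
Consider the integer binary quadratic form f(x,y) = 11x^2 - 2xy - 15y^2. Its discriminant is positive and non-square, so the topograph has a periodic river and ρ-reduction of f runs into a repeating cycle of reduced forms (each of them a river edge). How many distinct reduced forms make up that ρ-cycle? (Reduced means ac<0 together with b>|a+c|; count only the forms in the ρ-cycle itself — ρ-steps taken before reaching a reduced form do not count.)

D = 664, ⌊√D⌋ = 25
descent: ρ → (-15,2,11)
descent: ρ → (11,20,-6)  [lands on river]
river: ρ → (-6,16,17)
river: ρ → (17,18,-5)
river: ρ → (-5,22,9)
river: ρ → (9,14,-13)
river: ρ → (-13,12,10)
river: ρ → (10,8,-15)
river: ρ → (-15,22,3)
river: ρ → (3,20,-22)
river: ρ → (-22,24,1)
river: ρ → (1,24,-22)
river: ρ → (-22,20,3)
river: ρ → (3,22,-15)
river: ρ → (-15,8,10)
river: ρ → (10,12,-13)
river: ρ → (-13,14,9)
river: ρ → (9,22,-5)
river: ρ → (-5,18,17)
river: ρ → (17,16,-6)
river: ρ → (-6,20,11)
river: ρ → (11,24,-2)
river: ρ → (-2,24,11)
ρ-cycle length = 22 (tail of 2 descent steps not counted)

22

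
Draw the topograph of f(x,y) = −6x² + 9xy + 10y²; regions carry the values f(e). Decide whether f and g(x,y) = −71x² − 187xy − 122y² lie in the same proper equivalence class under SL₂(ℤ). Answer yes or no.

D₁ = 321, D₂ = 321
river cycle of f (length 6): (10, 11, -5), (-5, 9, 12), (12, 15, -2), (-2, 17, 4), (4, 15, -6), (-6, 9, 10)
river cycle of g (length 6): (-6, 9, 10), (10, 11, -5), (-5, 9, 12), (12, 15, -2), (-2, 17, 4), (4, 15, -6)
cycles coincide ⇒ equivalent

yes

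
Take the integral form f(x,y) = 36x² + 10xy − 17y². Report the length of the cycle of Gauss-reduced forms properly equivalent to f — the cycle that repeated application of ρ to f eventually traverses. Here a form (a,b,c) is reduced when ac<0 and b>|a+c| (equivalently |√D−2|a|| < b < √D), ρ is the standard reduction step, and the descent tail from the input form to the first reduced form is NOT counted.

D = 2548, ⌊√D⌋ = 50
descent: ρ → (-17,24,29)  [lands on river]
river: ρ → (29,34,-12)
river: ρ → (-12,38,23)
river: ρ → (23,8,-27)
river: ρ → (-27,46,4)
river: ρ → (4,50,-3)
river: ρ → (-3,46,36)
river: ρ → (36,26,-13)
river: ρ → (-13,26,36)
river: ρ → (36,46,-3)
river: ρ → (-3,50,4)
river: ρ → (4,46,-27)
river: ρ → (-27,8,23)
river: ρ → (23,38,-12)
river: ρ → (-12,34,29)
river: ρ → (29,24,-17)
river: ρ → (-17,44,9)
river: ρ → (9,46,-12)
river: ρ → (-12,50,1)
river: ρ → (1,50,-12)
river: ρ → (-12,46,9)
river: ρ → (9,44,-17)
ρ-cycle length = 22 (tail of 1 descent step not counted)

22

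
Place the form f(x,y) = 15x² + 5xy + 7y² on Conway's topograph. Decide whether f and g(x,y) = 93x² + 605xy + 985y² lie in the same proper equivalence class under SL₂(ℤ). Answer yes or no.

D₁ = -395, D₂ = -395
f: flip: (15,5,7)→(7,-5,15)
f: reduced (well bottom): (7,-5,15) with a≤c, −a<b≤a
g: translate: b→47 (≡605 mod 186), so (93,605,985)→(93,47,7)
g: flip: (93,47,7)→(7,-47,93)
g: translate: b→-5 (≡-47 mod 14), so (7,-47,93)→(7,-5,15)
g: reduced (well bottom): (7,-5,15) with a≤c, −a<b≤a
reduced forms (7, -5, 15) vs (7, -5, 15) ⇒ equivalent

yes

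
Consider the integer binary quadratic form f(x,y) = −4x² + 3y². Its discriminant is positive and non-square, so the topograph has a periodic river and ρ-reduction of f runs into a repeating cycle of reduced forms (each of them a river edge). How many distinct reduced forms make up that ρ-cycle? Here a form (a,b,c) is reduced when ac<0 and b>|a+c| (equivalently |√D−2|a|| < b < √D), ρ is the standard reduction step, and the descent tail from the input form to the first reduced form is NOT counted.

D = 48, ⌊√D⌋ = 6
descent: ρ → (3,6,-1)  [lands on river]
river: ρ → (-1,6,3)
ρ-cycle length = 2 (tail of 1 descent step not counted)

2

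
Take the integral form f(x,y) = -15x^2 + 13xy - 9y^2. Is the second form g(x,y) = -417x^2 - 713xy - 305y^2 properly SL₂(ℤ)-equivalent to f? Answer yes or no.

D₁ = -371, D₂ = -371
f is negative-definite; reduce −f:
−f: flip: (15,-13,9)→(9,13,15)
−f: translate: b→-5 (≡13 mod 18), so (9,13,15)→(9,-5,11)
−f: reduced (well bottom): (9,-5,11) with a≤c, −a<b≤a
flip sign back: reduced form of f is (-9,5,-11)
g is negative-definite; reduce −g:
−g: translate: b→-121 (≡713 mod 834), so (417,713,305)→(417,-121,9)
−g: flip: (417,-121,9)→(9,121,417)
−g: translate: b→-5 (≡121 mod 18), so (9,121,417)→(9,-5,11)
−g: reduced (well bottom): (9,-5,11) with a≤c, −a<b≤a
flip sign back: reduced form of g is (-9,5,-11)
reduced forms (-9, 5, -11) vs (-9, 5, -11) ⇒ equivalent

yes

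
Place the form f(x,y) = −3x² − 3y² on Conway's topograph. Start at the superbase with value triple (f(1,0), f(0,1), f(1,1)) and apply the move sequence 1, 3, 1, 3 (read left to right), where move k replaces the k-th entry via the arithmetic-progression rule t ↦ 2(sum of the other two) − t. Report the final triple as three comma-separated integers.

start (-3,-3,-6) = (f(1,0),f(0,1),f(1,1))
replace slot 1: 2·((-3)+(-6)) − (-3) = -15 → (-15,-3,-6)
replace slot 3: 2·((-15)+(-3)) − (-6) = -30 → (-15,-3,-30)
replace slot 1: 2·((-3)+(-30)) − (-15) = -51 → (-51,-3,-30)
replace slot 3: 2·((-51)+(-3)) − (-30) = -78 → (-51,-3,-78)

-51,-3,-78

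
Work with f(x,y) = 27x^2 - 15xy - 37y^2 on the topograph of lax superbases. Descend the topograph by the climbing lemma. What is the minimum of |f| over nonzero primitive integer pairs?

descent: ρ → (-37,15,27)  [lands on river]
river: ρ → (27,39,-25)
river: ρ → (-25,61,5)
river: ρ → (5,59,-37)
closes: descent 1, river 4
min |a| on river = 5

5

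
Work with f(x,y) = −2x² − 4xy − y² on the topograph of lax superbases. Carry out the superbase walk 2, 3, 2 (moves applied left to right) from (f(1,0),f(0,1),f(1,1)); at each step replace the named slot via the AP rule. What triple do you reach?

start (-2,-1,-7) = (f(1,0),f(0,1),f(1,1))
replace slot 2: 2·((-2)+(-7)) − (-1) = -17 → (-2,-17,-7)
replace slot 3: 2·((-2)+(-17)) − (-7) = -31 → (-2,-17,-31)
replace slot 2: 2·((-2)+(-31)) − (-17) = -49 → (-2,-49,-31)

-2,-49,-31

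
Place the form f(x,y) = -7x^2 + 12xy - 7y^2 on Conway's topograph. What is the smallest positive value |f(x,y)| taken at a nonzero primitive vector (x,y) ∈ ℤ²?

translate: b→2 (≡-12 mod 14), so (7,-12,7)→(7,2,2)
flip: (7,2,2)→(2,-2,7)
translate: b→2 (≡-2 mod 4), so (2,-2,7)→(2,2,7)
reduced (well bottom): (2,2,7) with a≤c, −a<b≤a
well minimum |f| = |-2| = 2 (negative-definite)

2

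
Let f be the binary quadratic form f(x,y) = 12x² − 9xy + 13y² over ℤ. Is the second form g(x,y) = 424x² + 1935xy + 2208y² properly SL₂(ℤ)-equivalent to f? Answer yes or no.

D₁ = -543, D₂ = -543
f: reduced (well bottom): (12,-9,13) with a≤c, −a<b≤a
g: translate: b→239 (≡1935 mod 848), so (424,1935,2208)→(424,239,34)
g: flip: (424,239,34)→(34,-239,424)
g: translate: b→33 (≡-239 mod 68), so (34,-239,424)→(34,33,12)
g: flip: (34,33,12)→(12,-33,34)
g: translate: b→-9 (≡-33 mod 24), so (12,-33,34)→(12,-9,13)
g: reduced (well bottom): (12,-9,13) with a≤c, −a<b≤a
reduced forms (12, -9, 13) vs (12, -9, 13) ⇒ equivalent

yes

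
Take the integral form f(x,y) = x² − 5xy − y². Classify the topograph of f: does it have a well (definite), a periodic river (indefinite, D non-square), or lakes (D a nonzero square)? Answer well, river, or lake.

D = b²−4ac = (-5)² − 4·1·(-1) = 29
D > 0 non-square ⇒ indefinite ⇒ periodic river

river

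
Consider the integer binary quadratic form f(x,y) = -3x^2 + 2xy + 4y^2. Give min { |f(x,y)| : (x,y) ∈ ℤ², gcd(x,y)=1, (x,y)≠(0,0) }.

river: ρ → (4,6,-1)
river: ρ → (-1,6,4)
river: ρ → (4,2,-3)
river: ρ → (-3,4,3)
river: ρ → (3,2,-4)
river: ρ → (-4,6,1)
river: ρ → (1,6,-4)
river: ρ → (-4,2,3)
river: ρ → (3,4,-3)
river: ρ → (-3,2,4)
closes: descent 0, river 10
min |a| on river = 1

1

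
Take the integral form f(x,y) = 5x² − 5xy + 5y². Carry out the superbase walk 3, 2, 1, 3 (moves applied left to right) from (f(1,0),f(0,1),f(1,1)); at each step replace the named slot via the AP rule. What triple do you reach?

start (5,5,5) = (f(1,0),f(0,1),f(1,1))
replace slot 3: 2·(5+5) − 5 = 15 → (5,5,15)
replace slot 2: 2·(5+15) − 5 = 35 → (5,35,15)
replace slot 1: 2·(35+15) − 5 = 95 → (95,35,15)
replace slot 3: 2·(95+35) − 15 = 245 → (95,35,245)

95,35,245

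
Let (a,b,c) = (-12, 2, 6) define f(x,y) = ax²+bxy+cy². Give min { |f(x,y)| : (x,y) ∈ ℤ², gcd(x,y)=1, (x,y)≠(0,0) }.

descent: ρ → (6,10,-8)  [lands on river]
river: ρ → (-8,6,8)
river: ρ → (8,10,-6)
river: ρ → (-6,14,4)
river: ρ → (4,10,-12)
river: ρ → (-12,14,2)
river: ρ → (2,14,-12)
river: ρ → (-12,10,4)
river: ρ → (4,14,-6)
river: ρ → (-6,10,8)
river: ρ → (8,6,-8)
river: ρ → (-8,10,6)
river: ρ → (6,14,-4)
river: ρ → (-4,10,12)
river: ρ → (12,14,-2)
river: ρ → (-2,14,12)
river: ρ → (12,10,-4)
river: ρ → (-4,14,6)
closes: descent 1, river 18
min |a| on river = 2

2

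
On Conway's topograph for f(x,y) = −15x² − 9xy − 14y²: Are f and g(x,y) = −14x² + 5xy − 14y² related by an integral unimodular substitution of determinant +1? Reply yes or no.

D₁ = -759, D₂ = -759
f is negative-definite; reduce −f:
−f: flip: (15,9,14)→(14,-9,15)
−f: reduced (well bottom): (14,-9,15) with a≤c, −a<b≤a
flip sign back: reduced form of f is (-14,9,-15)
g is negative-definite; reduce −g:
−g: flip: (14,-5,14)→(14,5,14)
−g: reduced (well bottom): (14,5,14) with a≤c, −a<b≤a
flip sign back: reduced form of g is (-14,-5,-14)
reduced forms (-14, 9, -15) vs (-14, -5, -14) ⇒ inequivalent

no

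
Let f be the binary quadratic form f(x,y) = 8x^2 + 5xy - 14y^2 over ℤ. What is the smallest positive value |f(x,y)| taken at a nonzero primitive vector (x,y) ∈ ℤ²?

descent: ρ → (-14,-5,8)
descent: ρ → (8,21,-1)  [lands on river]
river: ρ → (-1,21,8)
river: ρ → (8,11,-11)
river: ρ → (-11,11,8)
closes: descent 2, river 4
min |a| on river = 1

1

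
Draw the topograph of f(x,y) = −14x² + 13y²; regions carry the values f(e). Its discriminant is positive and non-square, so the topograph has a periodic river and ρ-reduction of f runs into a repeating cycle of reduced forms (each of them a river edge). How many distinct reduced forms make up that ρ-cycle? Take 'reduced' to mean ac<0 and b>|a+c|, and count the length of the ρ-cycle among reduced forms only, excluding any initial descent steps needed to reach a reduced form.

D = 728, ⌊√D⌋ = 26
descent: ρ → (13,26,-1)  [lands on river]
river: ρ → (-1,26,13)
ρ-cycle length = 2 (tail of 1 descent step not counted)

2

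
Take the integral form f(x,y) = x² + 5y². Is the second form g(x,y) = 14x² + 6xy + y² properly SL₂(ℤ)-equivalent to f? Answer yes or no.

D₁ = -20, D₂ = -20
f: reduced (well bottom): (1,0,5) with a≤c, −a<b≤a
g: flip: (14,6,1)→(1,-6,14)
g: translate: b→0 (≡-6 mod 2), so (1,-6,14)→(1,0,5)
g: reduced (well bottom): (1,0,5) with a≤c, −a<b≤a
reduced forms (1, 0, 5) vs (1, 0, 5) ⇒ equivalent

yes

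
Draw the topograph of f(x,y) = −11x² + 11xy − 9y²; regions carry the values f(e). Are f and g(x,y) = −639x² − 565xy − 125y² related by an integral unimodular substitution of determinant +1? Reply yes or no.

D₁ = -275, D₂ = -275
f is negative-definite; reduce −f:
−f: translate: b→11 (≡-11 mod 22), so (11,-11,9)→(11,11,9)
−f: flip: (11,11,9)→(9,-11,11)
−f: translate: b→7 (≡-11 mod 18), so (9,-11,11)→(9,7,9)
−f: reduced (well bottom): (9,7,9) with a≤c, −a<b≤a
flip sign back: reduced form of f is (-9,-7,-9)
g is negative-definite; reduce −g:
−g: flip: (639,565,125)→(125,-565,639)
−g: translate: b→-65 (≡-565 mod 250), so (125,-565,639)→(125,-65,9)
−g: flip: (125,-65,9)→(9,65,125)
−g: translate: b→-7 (≡65 mod 18), so (9,65,125)→(9,-7,9)
−g: flip: (9,-7,9)→(9,7,9)
−g: reduced (well bottom): (9,7,9) with a≤c, −a<b≤a
flip sign back: reduced form of g is (-9,-7,-9)
reduced forms (-9, -7, -9) vs (-9, -7, -9) ⇒ equivalent

yes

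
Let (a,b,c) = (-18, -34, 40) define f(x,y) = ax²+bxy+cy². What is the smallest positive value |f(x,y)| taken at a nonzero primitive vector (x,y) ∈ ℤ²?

descent: ρ → (40,34,-18)  [lands on river]
river: ρ → (-18,38,36)
river: ρ → (36,34,-20)
river: ρ → (-20,46,24)
river: ρ → (24,50,-16)
river: ρ → (-16,46,30)
river: ρ → (30,14,-32)
river: ρ → (-32,50,12)
river: ρ → (12,46,-40)
river: ρ → (-40,34,18)
river: ρ → (18,38,-36)
river: ρ → (-36,34,20)
river: ρ → (20,46,-24)
river: ρ → (-24,50,16)
river: ρ → (16,46,-30)
river: ρ → (-30,14,32)
river: ρ → (32,50,-12)
river: ρ → (-12,46,40)
closes: descent 1, river 18
min |a| on river = 12

12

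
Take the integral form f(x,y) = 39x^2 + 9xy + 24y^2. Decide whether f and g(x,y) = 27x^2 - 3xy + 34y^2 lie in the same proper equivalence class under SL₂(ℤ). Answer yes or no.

D₁ = -3663, D₂ = -3663
f: flip: (39,9,24)→(24,-9,39)
f: reduced (well bottom): (24,-9,39) with a≤c, −a<b≤a
g: reduced (well bottom): (27,-3,34) with a≤c, −a<b≤a
reduced forms (24, -9, 39) vs (27, -3, 34) ⇒ inequivalent

no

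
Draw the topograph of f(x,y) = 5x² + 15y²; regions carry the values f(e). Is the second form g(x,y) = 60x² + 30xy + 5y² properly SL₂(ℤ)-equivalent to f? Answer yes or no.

D₁ = -300, D₂ = -300
f: reduced (well bottom): (5,0,15) with a≤c, −a<b≤a
g: flip: (60,30,5)→(5,-30,60)
g: translate: b→0 (≡-30 mod 10), so (5,-30,60)→(5,0,15)
g: reduced (well bottom): (5,0,15) with a≤c, −a<b≤a
reduced forms (5, 0, 15) vs (5, 0, 15) ⇒ equivalent

yes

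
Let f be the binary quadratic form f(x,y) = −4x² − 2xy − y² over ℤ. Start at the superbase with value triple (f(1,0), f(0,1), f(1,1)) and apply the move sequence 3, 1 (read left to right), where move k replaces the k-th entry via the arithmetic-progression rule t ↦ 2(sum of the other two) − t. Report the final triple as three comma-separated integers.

start (-4,-1,-7) = (f(1,0),f(0,1),f(1,1))
replace slot 3: 2·((-4)+(-1)) − (-7) = -3 → (-4,-1,-3)
replace slot 1: 2·((-1)+(-3)) − (-4) = -4 → (-4,-1,-3)

-4,-1,-3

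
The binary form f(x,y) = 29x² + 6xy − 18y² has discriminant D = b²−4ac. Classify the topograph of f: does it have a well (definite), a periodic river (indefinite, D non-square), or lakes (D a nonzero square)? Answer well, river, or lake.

D = b²−4ac = 6² − 4·29·(-18) = 2124
D > 0 non-square ⇒ indefinite ⇒ periodic river

river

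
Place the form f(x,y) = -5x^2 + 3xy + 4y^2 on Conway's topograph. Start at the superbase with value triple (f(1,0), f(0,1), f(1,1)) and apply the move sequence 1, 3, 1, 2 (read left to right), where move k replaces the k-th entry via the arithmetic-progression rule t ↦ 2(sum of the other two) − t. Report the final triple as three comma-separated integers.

start (-5,4,2) = (f(1,0),f(0,1),f(1,1))
replace slot 1: 2·(4+2) − (-5) = 17 → (17,4,2)
replace slot 3: 2·(17+4) − 2 = 40 → (17,4,40)
replace slot 1: 2·(4+40) − 17 = 71 → (71,4,40)
replace slot 2: 2·(71+40) − 4 = 218 → (71,218,40)

71,218,40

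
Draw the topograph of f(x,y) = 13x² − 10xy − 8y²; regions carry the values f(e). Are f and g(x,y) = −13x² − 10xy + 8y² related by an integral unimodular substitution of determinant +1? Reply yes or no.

D₁ = 516, D₂ = 516
river cycle of f (length 10): (-8, 10, 13), (13, 16, -5), (-5, 14, 16), (16, 18, -3), (-3, 18, 16), (16, 14, -5), (-5, 16, 13), (13, 10, -8), (-8, 22, 1), (1, 22, -8)
river cycle of g (length 10): (8, 10, -13), (-13, 16, 5), (5, 14, -16), (-16, 18, 3), (3, 18, -16), (-16, 14, 5), (5, 16, -13), (-13, 10, 8), (8, 22, -1), (-1, 22, 8)
cycles differ ⇒ inequivalent

no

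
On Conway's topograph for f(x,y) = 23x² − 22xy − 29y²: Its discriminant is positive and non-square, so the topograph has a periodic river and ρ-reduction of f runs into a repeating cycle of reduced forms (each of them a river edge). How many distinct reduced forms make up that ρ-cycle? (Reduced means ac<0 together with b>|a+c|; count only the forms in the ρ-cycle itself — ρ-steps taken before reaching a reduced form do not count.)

D = 3152, ⌊√D⌋ = 56
descent: ρ → (-29,22,23)  [lands on river]
river: ρ → (23,24,-28)
river: ρ → (-28,32,19)
river: ρ → (19,44,-16)
river: ρ → (-16,52,7)
river: ρ → (7,46,-37)
river: ρ → (-37,28,16)
river: ρ → (16,36,-29)
ρ-cycle length = 8 (tail of 1 descent step not counted)

8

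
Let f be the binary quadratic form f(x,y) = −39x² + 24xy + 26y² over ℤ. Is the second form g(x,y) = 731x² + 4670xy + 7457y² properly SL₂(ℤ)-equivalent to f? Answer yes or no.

D₁ = 4632, D₂ = 4632
river cycle of f (length 10): (26, 28, -37), (-37, 46, 17), (17, 56, -22), (-22, 32, 41), (41, 50, -13), (-13, 54, 33), (33, 12, -34), (-34, 56, 11), (11, 54, -39), (-39, 24, 26)
river cycle of g (length 10): (26, 28, -37), (-37, 46, 17), (17, 56, -22), (-22, 32, 41), (41, 50, -13), (-13, 54, 33), (33, 12, -34), (-34, 56, 11), (11, 54, -39), (-39, 24, 26)
cycles coincide ⇒ equivalent

yes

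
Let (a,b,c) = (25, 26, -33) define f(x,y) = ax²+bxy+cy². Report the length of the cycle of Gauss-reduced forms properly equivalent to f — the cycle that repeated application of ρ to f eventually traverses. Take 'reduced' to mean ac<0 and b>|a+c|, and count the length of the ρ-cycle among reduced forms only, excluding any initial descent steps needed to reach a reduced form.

D = 3976, ⌊√D⌋ = 63
river: ρ → (-33,40,18)
river: ρ → (18,32,-41)
river: ρ → (-41,50,9)
river: ρ → (9,58,-17)
river: ρ → (-17,44,30)
river: ρ → (30,16,-31)
river: ρ → (-31,46,15)
river: ρ → (15,44,-34)
river: ρ → (-34,24,25)
river: ρ → (25,26,-33)
ρ-cycle length = 10 (tail of 0 descent steps not counted)

10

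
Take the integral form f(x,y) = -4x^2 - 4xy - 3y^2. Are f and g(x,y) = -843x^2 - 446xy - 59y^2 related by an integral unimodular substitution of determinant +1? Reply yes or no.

D₁ = -32, D₂ = -32
f is negative-definite; reduce −f:
−f: flip: (4,4,3)→(3,-4,4)
−f: translate: b→2 (≡-4 mod 6), so (3,-4,4)→(3,2,3)
−f: reduced (well bottom): (3,2,3) with a≤c, −a<b≤a
flip sign back: reduced form of f is (-3,-2,-3)
g is negative-definite; reduce −g:
−g: flip: (843,446,59)→(59,-446,843)
−g: translate: b→26 (≡-446 mod 118), so (59,-446,843)→(59,26,3)
−g: flip: (59,26,3)→(3,-26,59)
−g: translate: b→-2 (≡-26 mod 6), so (3,-26,59)→(3,-2,3)
−g: flip: (3,-2,3)→(3,2,3)
−g: reduced (well bottom): (3,2,3) with a≤c, −a<b≤a
flip sign back: reduced form of g is (-3,-2,-3)
reduced forms (-3, -2, -3) vs (-3, -2, -3) ⇒ equivalent

yes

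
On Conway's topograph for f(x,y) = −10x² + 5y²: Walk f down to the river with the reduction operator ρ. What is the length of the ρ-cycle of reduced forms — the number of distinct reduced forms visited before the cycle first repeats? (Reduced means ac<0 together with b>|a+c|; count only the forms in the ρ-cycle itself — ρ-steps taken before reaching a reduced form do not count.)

D = 200, ⌊√D⌋ = 14
descent: ρ → (5,10,-5)  [lands on river]
river: ρ → (-5,10,5)
ρ-cycle length = 2 (tail of 1 descent step not counted)

2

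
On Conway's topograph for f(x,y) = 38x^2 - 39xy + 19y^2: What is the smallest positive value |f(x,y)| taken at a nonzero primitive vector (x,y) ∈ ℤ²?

translate: b→37 (≡-39 mod 76), so (38,-39,19)→(38,37,18)
flip: (38,37,18)→(18,-37,38)
translate: b→-1 (≡-37 mod 36), so (18,-37,38)→(18,-1,19)
reduced (well bottom): (18,-1,19) with a≤c, −a<b≤a
well minimum = a = 18

18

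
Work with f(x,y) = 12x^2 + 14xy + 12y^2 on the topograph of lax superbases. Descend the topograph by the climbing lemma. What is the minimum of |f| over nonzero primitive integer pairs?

translate: b→-10 (≡14 mod 24), so (12,14,12)→(12,-10,10)
flip: (12,-10,10)→(10,10,12)
reduced (well bottom): (10,10,12) with a≤c, −a<b≤a
well minimum = a = 10

10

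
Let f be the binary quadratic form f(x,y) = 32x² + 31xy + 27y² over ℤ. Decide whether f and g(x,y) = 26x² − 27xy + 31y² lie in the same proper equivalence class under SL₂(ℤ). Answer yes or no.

D₁ = -2495, D₂ = -2495
f: flip: (32,31,27)→(27,-31,32)
f: translate: b→23 (≡-31 mod 54), so (27,-31,32)→(27,23,28)
f: reduced (well bottom): (27,23,28) with a≤c, −a<b≤a
g: translate: b→25 (≡-27 mod 52), so (26,-27,31)→(26,25,30)
g: reduced (well bottom): (26,25,30) with a≤c, −a<b≤a
reduced forms (27, 23, 28) vs (26, 25, 30) ⇒ inequivalent

no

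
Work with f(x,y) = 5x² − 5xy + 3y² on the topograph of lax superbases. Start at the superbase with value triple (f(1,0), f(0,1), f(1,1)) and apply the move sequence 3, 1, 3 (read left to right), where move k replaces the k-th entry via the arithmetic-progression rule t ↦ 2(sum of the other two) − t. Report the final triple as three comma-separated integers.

start (5,3,3) = (f(1,0),f(0,1),f(1,1))
replace slot 3: 2·(5+3) − 3 = 13 → (5,3,13)
replace slot 1: 2·(3+13) − 5 = 27 → (27,3,13)
replace slot 3: 2·(27+3) − 13 = 47 → (27,3,47)

27,3,47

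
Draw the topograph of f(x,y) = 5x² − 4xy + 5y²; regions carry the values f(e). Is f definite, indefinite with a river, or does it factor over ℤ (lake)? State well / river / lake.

D = b²−4ac = (-4)² − 4·5·5 = -84
D < 0 ⇒ definite ⇒ every region one sign ⇒ single well

well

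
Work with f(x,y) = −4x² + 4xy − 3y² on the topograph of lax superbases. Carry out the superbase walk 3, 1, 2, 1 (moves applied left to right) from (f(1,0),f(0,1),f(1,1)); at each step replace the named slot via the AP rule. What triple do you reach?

start (-4,-3,-3) = (f(1,0),f(0,1),f(1,1))
replace slot 3: 2·((-4)+(-3)) − (-3) = -11 → (-4,-3,-11)
replace slot 1: 2·((-3)+(-11)) − (-4) = -24 → (-24,-3,-11)
replace slot 2: 2·((-24)+(-11)) − (-3) = -67 → (-24,-67,-11)
replace slot 1: 2·((-67)+(-11)) − (-24) = -132 → (-132,-67,-11)

-132,-67,-11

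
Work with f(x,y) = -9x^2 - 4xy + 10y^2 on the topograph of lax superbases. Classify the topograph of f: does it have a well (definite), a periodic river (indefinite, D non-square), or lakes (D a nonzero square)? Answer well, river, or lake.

D = b²−4ac = (-4)² − 4·(-9)·10 = 376
D > 0 non-square ⇒ indefinite ⇒ periodic river

river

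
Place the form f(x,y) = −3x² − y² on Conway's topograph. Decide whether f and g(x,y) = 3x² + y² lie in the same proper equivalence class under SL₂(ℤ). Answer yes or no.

D₁ = -12, D₂ = -12
f is negative-definite; reduce −f:
−f: flip: (3,0,1)→(1,0,3)
−f: reduced (well bottom): (1,0,3) with a≤c, −a<b≤a
flip sign back: reduced form of f is (-1,0,-3)
g: flip: (3,0,1)→(1,0,3)
g: reduced (well bottom): (1,0,3) with a≤c, −a<b≤a
reduced forms (-1, 0, -3) vs (1, 0, 3) ⇒ inequivalent

no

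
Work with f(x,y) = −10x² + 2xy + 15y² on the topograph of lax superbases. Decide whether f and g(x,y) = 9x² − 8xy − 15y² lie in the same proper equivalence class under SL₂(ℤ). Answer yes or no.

D₁ = 604, D₂ = 604
river cycle of f (length 20): (-10, 22, 3), (3, 20, -17), (-17, 14, 6), (6, 22, -5), (-5, 18, 14), (14, 10, -9), (-9, 8, 15), (15, 22, -2), (-2, 22, 15), (15, 8, -9), … (10 more)
river cycle of g (length 20): (-15, 8, 9), (9, 10, -14), (-14, 18, 5), (5, 22, -6), (-6, 14, 17), (17, 20, -3), (-3, 22, 10), (10, 18, -7), (-7, 24, 1), (1, 24, -7), … (10 more)
cycles differ ⇒ inequivalent

no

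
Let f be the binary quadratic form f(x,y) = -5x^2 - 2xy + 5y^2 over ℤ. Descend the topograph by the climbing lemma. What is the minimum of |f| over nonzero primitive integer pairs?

descent: ρ → (5,2,-5)  [lands on river]
river: ρ → (-5,8,2)
river: ρ → (2,8,-5)
river: ρ → (-5,2,5)
river: ρ → (5,8,-2)
river: ρ → (-2,8,5)
closes: descent 1, river 6
min |a| on river = 2

2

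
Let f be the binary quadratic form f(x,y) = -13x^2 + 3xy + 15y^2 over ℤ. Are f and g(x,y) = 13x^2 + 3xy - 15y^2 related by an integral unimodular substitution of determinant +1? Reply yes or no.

D₁ = 789, D₂ = 789
river cycle of f (length 8): (15, 27, -1), (-1, 27, 15), (15, 3, -13), (-13, 23, 5), (5, 27, -3), (-3, 27, 5), (5, 23, -13), (-13, 3, 15)
river cycle of g (length 8): (-15, 27, 1), (1, 27, -15), (-15, 3, 13), (13, 23, -5), (-5, 27, 3), (3, 27, -5), (-5, 23, 13), (13, 3, -15)
cycles differ ⇒ inequivalent

no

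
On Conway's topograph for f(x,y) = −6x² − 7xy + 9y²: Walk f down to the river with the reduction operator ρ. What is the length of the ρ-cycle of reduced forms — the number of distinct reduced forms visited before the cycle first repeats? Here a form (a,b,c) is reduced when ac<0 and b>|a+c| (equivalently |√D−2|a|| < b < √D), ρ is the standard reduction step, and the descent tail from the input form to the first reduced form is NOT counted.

D = 265, ⌊√D⌋ = 16
descent: ρ → (9,7,-6)  [lands on river]
river: ρ → (-6,5,10)
river: ρ → (10,15,-1)
river: ρ → (-1,15,10)
river: ρ → (10,5,-6)
river: ρ → (-6,7,9)
river: ρ → (9,11,-4)
river: ρ → (-4,13,6)
river: ρ → (6,11,-6)
river: ρ → (-6,13,4)
river: ρ → (4,11,-9)
river: ρ → (-9,7,6)
river: ρ → (6,5,-10)
river: ρ → (-10,15,1)
river: ρ → (1,15,-10)
river: ρ → (-10,5,6)
river: ρ → (6,7,-9)
river: ρ → (-9,11,4)
river: ρ → (4,13,-6)
river: ρ → (-6,11,6)
river: ρ → (6,13,-4)
river: ρ → (-4,11,9)
ρ-cycle length = 22 (tail of 1 descent step not counted)

22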